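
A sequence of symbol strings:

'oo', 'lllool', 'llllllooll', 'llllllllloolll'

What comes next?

Every step adds lll to the front and l to the end of the previous string.
One more step from llllllllloolll gives the answer.

lllllllllllloollll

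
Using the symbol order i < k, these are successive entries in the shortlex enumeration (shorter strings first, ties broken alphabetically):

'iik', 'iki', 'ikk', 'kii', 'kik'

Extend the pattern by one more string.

kki

Treat kik as a base-2 numeral over the given alphabet and add one, carrying through any trailing k's.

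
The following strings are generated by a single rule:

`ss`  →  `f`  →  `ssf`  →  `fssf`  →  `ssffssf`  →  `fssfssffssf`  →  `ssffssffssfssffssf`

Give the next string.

fssfssffssfssffssffssfssffssf

Each term (from the third on) is the two preceding terms concatenated in order: term 3 = ss·f = ssf.
So term 8 is fssfssffssf·ssffssffssfssffssf.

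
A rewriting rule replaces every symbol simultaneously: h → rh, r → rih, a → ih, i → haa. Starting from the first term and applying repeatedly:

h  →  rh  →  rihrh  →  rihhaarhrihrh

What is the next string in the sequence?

Applying the rule to each of the 13 symbols of rihhaarhrihrh gives the pieces rih haa rh rh ih ih rih rh rih haa rh rih rh, which concatenate to the answer.

rihhaarhrhihihrihrhrihhaarhrihrh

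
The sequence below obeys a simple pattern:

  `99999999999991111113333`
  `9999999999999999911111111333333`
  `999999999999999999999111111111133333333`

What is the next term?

99999999999999999999999991111111111113333333333

Each string has the form 9^{4n+1} 1^{2n} 3^{2n-2}, where the shown terms are n = 3, 4, 5.
Setting n = 6 gives 25, 12, 10 characters in each block.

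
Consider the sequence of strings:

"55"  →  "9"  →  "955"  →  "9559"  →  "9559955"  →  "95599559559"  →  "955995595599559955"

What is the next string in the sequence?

This is a Fibonacci-style word recurrence s(k) = s(k−1)·s(k−2): e.g. 9·55 = 955.
So term 8 is 955995595599559955·95599559559.

95599559559955995595599559559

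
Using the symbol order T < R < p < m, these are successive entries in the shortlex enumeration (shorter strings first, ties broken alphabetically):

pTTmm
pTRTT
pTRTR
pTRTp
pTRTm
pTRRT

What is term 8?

Stepping forward 2 times from pTRRT: pTRRT → pTRRR, then the target.

pTRRp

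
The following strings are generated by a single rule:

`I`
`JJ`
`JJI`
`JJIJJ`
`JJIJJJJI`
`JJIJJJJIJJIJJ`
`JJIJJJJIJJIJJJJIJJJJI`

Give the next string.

Each term (from the third on) is the previous term followed by the one before it: term 3 = JJ·I = JJI.
The next term joins JJIJJJJIJJIJJJJIJJJJI and JJIJJJJIJJIJJ.

JJIJJJJIJJIJJJJIJJJJIJJIJJJJIJJIJJ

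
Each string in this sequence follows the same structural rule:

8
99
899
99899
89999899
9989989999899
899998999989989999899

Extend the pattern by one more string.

9989989999899899998999989989999899

From term 3 onward, concatenate the second-to-last term with the last: 8·99 = 899, 99·899 = 99899, …
The next term joins 9989989999899 and 899998999989989999899.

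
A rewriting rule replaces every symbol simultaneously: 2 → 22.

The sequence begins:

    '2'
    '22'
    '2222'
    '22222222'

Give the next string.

Rewriting each symbol of 22222222: 2→22, 2→22, 2→22, 2→22, 2→22, 2→22, 2→22, 2→22, which concatenates to 22 22 22 22 22 22 22 22.

2222222222222222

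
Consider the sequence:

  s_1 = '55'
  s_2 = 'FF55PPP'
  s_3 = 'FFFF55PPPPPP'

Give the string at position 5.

s(k+1) = FF·s(k)·PPP, so each term gains FF as a prefix and PPP as a suffix.
From FFFF55PPPPPP, 2 further steps: FFFF55PPPPPP → FFFFFF55PPPPPPPPP → (answer).

FFFFFFFF55PPPPPPPPPPPP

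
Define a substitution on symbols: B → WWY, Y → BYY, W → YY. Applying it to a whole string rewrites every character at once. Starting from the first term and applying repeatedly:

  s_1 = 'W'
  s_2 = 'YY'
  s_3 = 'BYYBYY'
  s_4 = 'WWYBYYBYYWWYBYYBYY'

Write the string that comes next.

YYYYBYYWWYBYYBYYWWYBYYBYYYYYYBYYWWYBYYBYYWWYBYYBYY

Applying the rule to each of the 18 symbols of WWYBYYBYYWWYBYYBYY gives the pieces YY YY BYY WWY BYY BYY WWY BYY BYY YY YY BYY WWY BYY BYY WWY BYY BYY, which concatenate to the answer.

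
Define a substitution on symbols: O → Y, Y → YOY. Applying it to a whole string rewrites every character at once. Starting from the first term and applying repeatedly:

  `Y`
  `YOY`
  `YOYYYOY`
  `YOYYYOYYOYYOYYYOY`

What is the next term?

Rewriting the 17 symbols of YOYYYOYYOYYOYYYOY one by one yields YOY Y YOY YOY YOY Y YOY YOY Y YOY YOY Y YOY YOY YOY Y YOY; concatenated:

YOYYYOYYOYYOYYYOYYOYYYOYYOYYYOYYOYYOYYYOY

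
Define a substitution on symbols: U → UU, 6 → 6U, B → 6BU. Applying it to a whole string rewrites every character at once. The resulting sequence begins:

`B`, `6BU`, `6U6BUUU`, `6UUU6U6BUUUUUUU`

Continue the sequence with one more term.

φ(6UUU6U6BUUUUUUU) expands symbol-by-symbol to 6U UU UU UU 6U UU 6U 6BU UU UU UU UU UU UU UU; joining the 15 pieces gives the next term.

6UUUUUUU6UUU6U6BUUUUUUUUUUUUUUU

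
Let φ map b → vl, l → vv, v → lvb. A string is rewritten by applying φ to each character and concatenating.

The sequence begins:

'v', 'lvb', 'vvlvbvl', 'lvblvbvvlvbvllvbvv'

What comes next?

Rewriting the 18 symbols of lvblvbvvlvbvllvbvv one by one yields vv lvb vl vv lvb vl lvb lvb vv lvb vl lvb vv vv lvb vl lvb lvb; concatenated:

vvlvbvlvvlvbvllvblvbvvlvbvllvbvvvvlvbvllvblvb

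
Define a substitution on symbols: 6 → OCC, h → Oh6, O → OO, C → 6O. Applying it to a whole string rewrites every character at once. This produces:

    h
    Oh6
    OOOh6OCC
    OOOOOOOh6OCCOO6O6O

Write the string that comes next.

Applying the rule to each of the 18 symbols of OOOOOOOh6OCCOO6O6O gives the pieces OO OO OO OO OO OO OO Oh6 OCC OO 6O 6O OO OO OCC OO OCC OO, which concatenate to the answer.

OOOOOOOOOOOOOOOh6OCCOO6O6OOOOOOCCOOOCCOO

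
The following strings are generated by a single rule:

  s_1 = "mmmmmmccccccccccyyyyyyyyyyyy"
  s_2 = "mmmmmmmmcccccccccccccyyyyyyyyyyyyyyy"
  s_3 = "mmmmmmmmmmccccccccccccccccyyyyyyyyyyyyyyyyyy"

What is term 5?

The n-th term is 2n m's then 3n+1 c's then 3n+3 y's, where the shown terms are n = 3, 4, 5.
Setting n = 7 gives 14, 22, 24 characters in each block.

mmmmmmmmmmmmmmccccccccccccccccccccccyyyyyyyyyyyyyyyyyyyyyyyy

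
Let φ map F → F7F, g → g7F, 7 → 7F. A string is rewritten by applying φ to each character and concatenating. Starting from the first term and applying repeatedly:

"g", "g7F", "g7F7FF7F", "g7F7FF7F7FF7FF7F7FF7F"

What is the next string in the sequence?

Applying the rule to each of the 21 symbols of g7F7FF7F7FF7FF7F7FF7F gives the pieces g7F 7F F7F 7F F7F F7F 7F F7F 7F F7F F7F 7F F7F F7F 7F F7F 7F F7F F7F 7F F7F, which concatenate to the answer.

g7F7FF7F7FF7FF7F7FF7F7FF7FF7F7FF7FF7F7FF7F7FF7FF7F7FF7F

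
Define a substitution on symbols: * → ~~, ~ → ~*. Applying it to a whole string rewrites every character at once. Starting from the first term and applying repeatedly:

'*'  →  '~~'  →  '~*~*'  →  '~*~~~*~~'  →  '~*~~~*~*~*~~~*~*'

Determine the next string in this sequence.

~*~~~*~*~*~~~*~~~*~~~*~*~*~~~*~~

Replace each of the 16 characters of ~*~~~*~*~*~~~*~* in place — ~* ~~ ~* ~* ~* ~~ ~* ~~ ~* ~~ ~* ~* ~* ~~ ~* ~~ — and concatenate.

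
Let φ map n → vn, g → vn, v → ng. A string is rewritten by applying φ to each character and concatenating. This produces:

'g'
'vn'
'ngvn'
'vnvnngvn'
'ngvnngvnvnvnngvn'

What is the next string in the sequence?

vnvnngvnvnvnngvnngvnngvnvnvnngvn

Applying the rule to each of the 16 symbols of ngvnngvnvnvnngvn gives the pieces vn vn ng vn vn vn ng vn ng vn ng vn vn vn ng vn, which concatenate to the answer.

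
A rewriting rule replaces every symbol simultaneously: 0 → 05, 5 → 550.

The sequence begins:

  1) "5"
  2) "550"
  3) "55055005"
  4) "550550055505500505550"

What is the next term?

Rewriting the 21 symbols of 550550055505500505550 one by one yields 550 550 05 550 550 05 05 550 550 550 05 550 550 05 05 550 05 550 550 550 05; concatenated:

5505500555055005055505505500555055005055500555055055005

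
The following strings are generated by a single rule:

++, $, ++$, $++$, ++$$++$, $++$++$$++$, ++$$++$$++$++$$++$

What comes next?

$++$++$$++$++$$++$$++$++$$++$

From term 3 onward, concatenate the second-to-last term with the last: ++·$ = ++$, $·++$ = $++$, …
The next term joins $++$++$$++$ and ++$$++$$++$++$$++$.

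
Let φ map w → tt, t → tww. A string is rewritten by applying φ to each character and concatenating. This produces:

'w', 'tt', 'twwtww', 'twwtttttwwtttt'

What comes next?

φ(twwtttttwwtttt) expands symbol-by-symbol to tww tt tt tww tww tww tww tww tt tt tww tww tww tww; joining the 14 pieces gives the next term.

twwtttttwwtwwtwwtwwtwwtttttwwtwwtwwtww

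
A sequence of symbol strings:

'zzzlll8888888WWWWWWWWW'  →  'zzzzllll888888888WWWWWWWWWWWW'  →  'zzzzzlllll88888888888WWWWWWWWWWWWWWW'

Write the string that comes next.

zzzzzzllllll8888888888888WWWWWWWWWWWWWWWWWW

Term n consists of n z's, followed by n l's, followed by 2n+1 8's, followed by 3n W's, where the shown terms are n = 3, 4, 5.
For the next term, n = 6, so the run lengths are 6, 6, 13, 18.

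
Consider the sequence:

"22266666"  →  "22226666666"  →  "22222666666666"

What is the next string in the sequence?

22222266666666666

The n-th term is n 2's then 2n-1 6's, where the shown terms are n = 3, 4, 5.
Setting n = 6 gives 6, 11 characters in each block.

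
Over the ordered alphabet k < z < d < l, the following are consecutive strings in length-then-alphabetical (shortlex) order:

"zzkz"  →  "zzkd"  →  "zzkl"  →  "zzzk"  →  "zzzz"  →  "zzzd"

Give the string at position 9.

Stepping forward 3 times from zzzd: zzzd → zzzl → zzdk, then the target.

zzdz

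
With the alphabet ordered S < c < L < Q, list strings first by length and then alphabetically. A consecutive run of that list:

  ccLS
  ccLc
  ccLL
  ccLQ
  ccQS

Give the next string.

The successor of ccQS increments the rightmost position that isn't already Q and resets every position after it to S.

ccQc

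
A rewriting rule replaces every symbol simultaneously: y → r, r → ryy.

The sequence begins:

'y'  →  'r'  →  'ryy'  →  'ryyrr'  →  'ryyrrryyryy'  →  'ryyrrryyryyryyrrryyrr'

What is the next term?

ryyrrryyryyryyrrryyrrryyrrryyryyryyrrryyryy

Applying the rule to each of the 21 symbols of ryyrrryyryyryyrrryyrr gives the pieces ryy r r ryy ryy ryy r r ryy r r ryy r r ryy ryy ryy r r ryy ryy, which concatenate to the answer.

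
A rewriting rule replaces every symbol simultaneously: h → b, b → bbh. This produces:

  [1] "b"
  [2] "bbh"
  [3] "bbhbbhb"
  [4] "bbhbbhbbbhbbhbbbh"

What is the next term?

Replace each of the 17 characters of bbhbbhbbbhbbhbbbh in place — bbh bbh b bbh bbh b bbh bbh bbh b bbh bbh b bbh bbh bbh b — and concatenate.

bbhbbhbbbhbbhbbbhbbhbbhbbbhbbhbbbhbbhbbhb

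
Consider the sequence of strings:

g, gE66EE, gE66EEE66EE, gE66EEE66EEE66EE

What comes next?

gE66EEE66EEE66EEE66EE

Each term is the previous one with E66EE appended.
So the next term is gE66EEE66EEE66EE·E66EE.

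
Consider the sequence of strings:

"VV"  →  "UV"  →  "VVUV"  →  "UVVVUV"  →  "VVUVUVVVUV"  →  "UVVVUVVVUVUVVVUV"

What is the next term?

VVUVUVVVUVUVVVUVVVUVUVVVUV

From term 3 onward, concatenate the second-to-last term with the last: VV·UV = VVUV, UV·VVUV = UVVVUV, …
So term 7 is VVUVUVVVUV·UVVVUVVVUVUVVVUV.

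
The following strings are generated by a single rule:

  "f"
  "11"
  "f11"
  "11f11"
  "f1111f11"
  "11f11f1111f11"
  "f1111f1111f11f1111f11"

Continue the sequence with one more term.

Each term (from the third on) is the two preceding terms concatenated in order: term 3 = f·11 = f11.
The next term joins 11f11f1111f11 and f1111f1111f11f1111f11.

11f11f1111f11f1111f1111f11f1111f11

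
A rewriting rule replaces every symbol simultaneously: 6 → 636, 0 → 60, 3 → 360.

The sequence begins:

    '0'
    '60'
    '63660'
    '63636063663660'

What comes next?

6363606363606366063636063663636063663660

Applying the rule to each of the 14 symbols of 63636063663660 gives the pieces 636 360 636 360 636 60 636 360 636 636 360 636 636 60, which concatenate to the answer.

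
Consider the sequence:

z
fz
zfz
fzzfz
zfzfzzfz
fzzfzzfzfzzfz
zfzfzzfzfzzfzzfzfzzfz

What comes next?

From term 3 onward, concatenate the second-to-last term with the last: z·fz = zfz, fz·zfz = fzzfz, …
The next term joins fzzfzzfzfzzfz and zfzfzzfzfzzfzzfzfzzfz.

fzzfzzfzfzzfzzfzfzzfzfzzfzzfzfzzfz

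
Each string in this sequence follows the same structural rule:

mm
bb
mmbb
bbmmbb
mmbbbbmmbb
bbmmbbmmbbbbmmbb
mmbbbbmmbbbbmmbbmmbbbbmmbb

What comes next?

This is a Fibonacci-style word recurrence s(k) = s(k−2)·s(k−1): e.g. mm·bb = mmbb.
So term 8 is bbmmbbmmbbbbmmbb·mmbbbbmmbbbbmmbbmmbbbbmmbb.

bbmmbbmmbbbbmmbbmmbbbbmmbbbbmmbbmmbbbbmmbb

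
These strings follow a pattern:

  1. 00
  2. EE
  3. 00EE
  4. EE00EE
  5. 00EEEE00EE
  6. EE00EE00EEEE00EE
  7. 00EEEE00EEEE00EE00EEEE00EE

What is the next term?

This is a Fibonacci-style word recurrence s(k) = s(k−2)·s(k−1): e.g. 00·EE = 00EE.
So term 8 is EE00EE00EEEE00EE·00EEEE00EEEE00EE00EEEE00EE.

EE00EE00EEEE00EE00EEEE00EEEE00EE00EEEE00EE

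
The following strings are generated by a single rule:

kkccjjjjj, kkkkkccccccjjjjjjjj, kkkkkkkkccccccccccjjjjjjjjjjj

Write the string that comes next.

kkkkkkkkkkkccccccccccccccjjjjjjjjjjjjjj

Each string has the form k^{3n-1} c^{4n-2} j^{3n+2} (n = 1, 2, …).
At n = 4 the blocks have lengths 11, 14, 14.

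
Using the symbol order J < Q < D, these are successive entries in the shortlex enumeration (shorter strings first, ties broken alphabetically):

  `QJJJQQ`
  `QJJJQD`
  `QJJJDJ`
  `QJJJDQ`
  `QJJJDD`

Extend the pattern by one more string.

Treat QJJJDD as a base-3 numeral over the given alphabet and add one, carrying through any trailing D's.

QJJQJJ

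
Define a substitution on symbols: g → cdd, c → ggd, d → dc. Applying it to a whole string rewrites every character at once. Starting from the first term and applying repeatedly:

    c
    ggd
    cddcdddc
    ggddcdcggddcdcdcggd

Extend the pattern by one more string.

Rewriting the 19 symbols of ggddcdcggddcdcdcggd one by one yields cdd cdd dc dc ggd dc ggd cdd cdd dc dc ggd dc ggd dc ggd cdd cdd dc; concatenated:

cddcdddcdcggddcggdcddcdddcdcggddcggddcggdcddcdddc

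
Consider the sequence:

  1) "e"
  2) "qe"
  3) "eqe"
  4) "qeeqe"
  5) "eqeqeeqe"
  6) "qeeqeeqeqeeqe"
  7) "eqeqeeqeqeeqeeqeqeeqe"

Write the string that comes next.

This is a Fibonacci-style word recurrence s(k) = s(k−2)·s(k−1): e.g. e·qe = eqe.
The next term joins qeeqeeqeqeeqe and eqeqeeqeqeeqeeqeqeeqe.

qeeqeeqeqeeqeeqeqeeqeqeeqeeqeqeeqe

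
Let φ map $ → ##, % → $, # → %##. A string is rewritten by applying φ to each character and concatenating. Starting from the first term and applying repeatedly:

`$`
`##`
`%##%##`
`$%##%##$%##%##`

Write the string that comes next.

Applying the rule to each of the 14 symbols of $%##%##$%##%## gives the pieces ## $ %## %## $ %## %## ## $ %## %## $ %## %##, which concatenate to the answer.

##$%##%##$%##%####$%##%##$%##%##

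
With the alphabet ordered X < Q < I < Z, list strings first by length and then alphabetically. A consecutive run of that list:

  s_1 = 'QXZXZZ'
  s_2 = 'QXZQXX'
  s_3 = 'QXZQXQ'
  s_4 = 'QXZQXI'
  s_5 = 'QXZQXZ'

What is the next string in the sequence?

Treat QXZQXZ as a base-4 numeral over the given alphabet and add one, carrying through any trailing Z's.

QXZQQX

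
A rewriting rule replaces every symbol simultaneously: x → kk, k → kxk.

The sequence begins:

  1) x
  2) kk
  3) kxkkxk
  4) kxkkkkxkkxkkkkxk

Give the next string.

Applying the rule to each of the 16 symbols of kxkkkkxkkxkkkkxk gives the pieces kxk kk kxk kxk kxk kxk kk kxk kxk kk kxk kxk kxk kxk kk kxk, which concatenate to the answer.

kxkkkkxkkxkkxkkxkkkkxkkxkkkkxkkxkkxkkxkkkkxk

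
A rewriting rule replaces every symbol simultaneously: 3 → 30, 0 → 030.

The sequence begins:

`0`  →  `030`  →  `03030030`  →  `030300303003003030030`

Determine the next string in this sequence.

Rewriting the 21 symbols of 030300303003003030030 one by one yields 030 30 030 30 030 030 30 030 30 030 030 30 030 030 30 030 30 030 030 30 030; concatenated:

0303003030030030300303003003030030030300303003003030030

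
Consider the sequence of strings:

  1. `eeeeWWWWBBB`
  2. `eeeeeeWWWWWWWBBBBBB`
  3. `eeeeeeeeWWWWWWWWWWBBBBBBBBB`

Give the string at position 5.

eeeeeeeeeeeeWWWWWWWWWWWWWWWWBBBBBBBBBBBBBBB

Reading off run lengths: e runs 4, 6, 8; W runs 4, 7, 10; B runs 3, 6, 9 — each is linear in n (n = 1, 2, …).
Setting n = 5 gives 12, 16, 15 characters in each block.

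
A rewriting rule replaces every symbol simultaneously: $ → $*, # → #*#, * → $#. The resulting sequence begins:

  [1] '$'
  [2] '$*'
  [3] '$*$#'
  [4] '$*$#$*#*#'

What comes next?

$*$#$*#*#$*$##*#$##*#

Apply φ to $*$#$*#*# symbol by symbol: $→$*, *→$#, $→$*, #→#*#, $→$*, *→$#, #→#*#, *→$#, #→#*#; joined: $* $# $* #*# $* $# #*# $# #*#.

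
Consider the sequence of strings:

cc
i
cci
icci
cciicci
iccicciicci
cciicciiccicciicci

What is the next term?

This is a Fibonacci-style word recurrence s(k) = s(k−2)·s(k−1): e.g. cc·i = cci.
So term 8 is iccicciicci·cciicciiccicciicci.

iccicciiccicciicciiccicciicci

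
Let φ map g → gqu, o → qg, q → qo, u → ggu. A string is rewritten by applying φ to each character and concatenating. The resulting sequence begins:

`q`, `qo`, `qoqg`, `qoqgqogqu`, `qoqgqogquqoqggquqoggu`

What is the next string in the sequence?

Rewriting the 21 symbols of qoqgqogquqoqggquqoggu one by one yields qo qg qo gqu qo qg gqu qo ggu qo qg qo gqu gqu qo ggu qo qg gqu gqu ggu; concatenated:

qoqgqogquqoqggquqogguqoqgqogqugquqogguqoqggqugquggu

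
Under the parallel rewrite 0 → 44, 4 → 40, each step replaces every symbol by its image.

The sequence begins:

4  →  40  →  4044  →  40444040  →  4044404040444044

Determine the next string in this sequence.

40444040404440444044404040444040

Replace each of the 16 characters of 4044404040444044 in place — 40 44 40 40 40 44 40 44 40 44 40 40 40 44 40 40 — and concatenate.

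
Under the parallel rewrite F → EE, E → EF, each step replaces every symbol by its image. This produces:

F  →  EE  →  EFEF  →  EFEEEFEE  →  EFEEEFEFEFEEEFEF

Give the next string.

Rewriting the 16 symbols of EFEEEFEFEFEEEFEF one by one yields EF EE EF EF EF EE EF EE EF EE EF EF EF EE EF EE; concatenated:

EFEEEFEFEFEEEFEEEFEEEFEFEFEEEFEE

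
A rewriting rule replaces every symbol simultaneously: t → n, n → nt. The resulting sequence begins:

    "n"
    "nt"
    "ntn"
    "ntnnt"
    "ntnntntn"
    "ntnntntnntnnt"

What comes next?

Rewriting the 13 symbols of ntnntntnntnnt one by one yields nt n nt nt n nt n nt nt n nt nt n; concatenated:

ntnntntnntnntntnntntn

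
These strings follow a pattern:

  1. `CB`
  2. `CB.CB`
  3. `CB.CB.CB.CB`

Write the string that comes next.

CB.CB.CB.CB.CB.CB.CB.CB

s(k+1) = s(k)·.·s(k) — each term doubles the last with '.' between the halves.
So the next term is two copies of CB.CB.CB.CB with '.' between the halves.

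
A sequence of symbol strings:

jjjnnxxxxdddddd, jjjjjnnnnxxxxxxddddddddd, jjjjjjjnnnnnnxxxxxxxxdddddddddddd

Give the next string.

jjjjjjjjjnnnnnnnnxxxxxxxxxxddddddddddddddd

The n-th term is 2n-1 j's then 2n-2 n's then 2n x's then 3n d's, where the shown terms are n = 2, 3, 4.
At n = 5 the blocks have lengths 9, 8, 10, 15.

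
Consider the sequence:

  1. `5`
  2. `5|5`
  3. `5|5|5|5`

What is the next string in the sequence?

s(k+1) = s(k)·|·s(k) — each term doubles the last with '|' between the halves.
One more doubling of 5|5|5|5 gives the answer.

5|5|5|5|5|5|5|5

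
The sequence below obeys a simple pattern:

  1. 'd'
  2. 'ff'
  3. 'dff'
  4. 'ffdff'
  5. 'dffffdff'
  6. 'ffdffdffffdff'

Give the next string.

dffffdffffdffdffffdff

Each term (from the third on) is the two preceding terms concatenated in order: term 3 = d·ff = dff.
The next term joins dffffdff and ffdffdffffdff.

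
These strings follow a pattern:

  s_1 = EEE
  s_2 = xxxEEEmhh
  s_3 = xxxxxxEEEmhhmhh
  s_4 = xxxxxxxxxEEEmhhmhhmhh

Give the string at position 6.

xxxxxxxxxxxxxxxEEEmhhmhhmhhmhhmhh

Each term wraps the previous one in xxx on the left and mhh on the right.
From xxxxxxxxxEEEmhhmhhmhh, 2 further steps: xxxxxxxxxEEEmhhmhhmhh → xxxxxxxxxxxxEEEmhhmhhmhhmhh → (answer).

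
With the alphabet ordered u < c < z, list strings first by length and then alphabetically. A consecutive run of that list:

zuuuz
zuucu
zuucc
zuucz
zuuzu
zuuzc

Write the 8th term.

zucuu

Stepping forward 2 times from zuuzc: zuuzc → zuuzz, then the target.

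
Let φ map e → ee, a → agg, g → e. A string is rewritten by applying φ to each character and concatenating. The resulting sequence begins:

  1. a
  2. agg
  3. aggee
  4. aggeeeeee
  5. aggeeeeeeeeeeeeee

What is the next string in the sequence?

aggeeeeeeeeeeeeeeeeeeeeeeeeeeeeee

Applying the rule to each of the 17 symbols of aggeeeeeeeeeeeeee gives the pieces agg e e ee ee ee ee ee ee ee ee ee ee ee ee ee ee, which concatenate to the answer.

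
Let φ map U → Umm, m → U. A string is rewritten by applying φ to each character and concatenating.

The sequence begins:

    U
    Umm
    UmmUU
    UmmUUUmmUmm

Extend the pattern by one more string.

UmmUUUmmUmmUmmUUUmmUU

Apply φ to UmmUUUmmUmm symbol by symbol: U→Umm, m→U, m→U, U→Umm, U→Umm, U→Umm, m→U, m→U, U→Umm, m→U, m→U; joined: Umm U U Umm Umm Umm U U Umm U U.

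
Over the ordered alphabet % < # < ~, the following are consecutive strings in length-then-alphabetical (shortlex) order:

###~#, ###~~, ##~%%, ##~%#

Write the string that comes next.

##~%~

Find the rightmost character of ##~%# below ~, bump it to the next letter, and reset everything to its right to %.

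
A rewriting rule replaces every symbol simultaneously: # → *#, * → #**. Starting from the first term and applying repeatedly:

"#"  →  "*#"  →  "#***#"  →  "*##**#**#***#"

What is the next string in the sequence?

#***#*##**#***##**#***##**#**#***#

φ(*##**#**#***#) expands symbol-by-symbol to #** *# *# #** #** *# #** #** *# #** #** #** *#; joining the 13 pieces gives the next term.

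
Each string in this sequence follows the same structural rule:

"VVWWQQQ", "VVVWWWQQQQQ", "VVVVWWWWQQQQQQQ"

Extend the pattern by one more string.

Term n consists of n V's, followed by n W's, followed by 2n-1 Q's, where the shown terms are n = 2, 3, 4.
Setting n = 5 gives 5, 5, 9 characters in each block.

VVVVVWWWWWQQQQQQQQQ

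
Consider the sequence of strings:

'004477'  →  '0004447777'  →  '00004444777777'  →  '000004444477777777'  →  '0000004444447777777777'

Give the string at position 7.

The n-th term is n+1 0's then n+1 4's then 2n 7's (n = 1, 2, …).
Setting n = 7 gives 8, 8, 14 characters in each block.

000000004444444477777777777777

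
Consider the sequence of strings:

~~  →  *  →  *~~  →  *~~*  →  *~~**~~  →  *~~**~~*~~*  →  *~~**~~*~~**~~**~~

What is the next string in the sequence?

*~~**~~*~~**~~**~~*~~**~~*~~*

Each term (from the third on) is the previous term followed by the one before it: term 3 = *·~~ = *~~.
The next term joins *~~**~~*~~**~~**~~ and *~~**~~*~~*.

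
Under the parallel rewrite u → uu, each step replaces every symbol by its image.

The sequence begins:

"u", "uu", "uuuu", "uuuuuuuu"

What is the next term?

Rewriting each symbol of uuuuuuuu: u→uu, u→uu, u→uu, u→uu, u→uu, u→uu, u→uu, u→uu, which concatenates to uu uu uu uu uu uu uu uu.

uuuuuuuuuuuuuuuu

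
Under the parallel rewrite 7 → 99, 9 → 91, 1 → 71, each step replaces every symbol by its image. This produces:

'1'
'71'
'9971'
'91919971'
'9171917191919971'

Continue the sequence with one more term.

Rewriting the 16 symbols of 9171917191919971 one by one yields 91 71 99 71 91 71 99 71 91 71 91 71 91 91 99 71; concatenated:

91719971917199719171917191919971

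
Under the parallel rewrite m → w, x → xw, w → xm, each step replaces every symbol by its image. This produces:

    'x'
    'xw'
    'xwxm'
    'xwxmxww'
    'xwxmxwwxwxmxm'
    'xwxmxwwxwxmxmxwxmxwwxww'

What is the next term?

xwxmxwwxwxmxmxwxmxwwxwwxwxmxwwxwxmxmxwxmxm

Replace each of the 23 characters of xwxmxwwxwxmxmxwxmxwwxww in place — xw xm xw w xw xm xm xw xm xw w xw w xw xm xw w xw xm xm xw xm xm — and concatenate.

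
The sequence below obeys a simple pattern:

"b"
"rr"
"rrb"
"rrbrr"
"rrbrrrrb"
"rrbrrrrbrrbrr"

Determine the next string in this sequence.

rrbrrrrbrrbrrrrbrrrrb

This is a Fibonacci-style word recurrence s(k) = s(k−1)·s(k−2): e.g. rr·b = rrb.
Continuing: rrbrrrrbrrbrr · rrbrrrrb gives term 7.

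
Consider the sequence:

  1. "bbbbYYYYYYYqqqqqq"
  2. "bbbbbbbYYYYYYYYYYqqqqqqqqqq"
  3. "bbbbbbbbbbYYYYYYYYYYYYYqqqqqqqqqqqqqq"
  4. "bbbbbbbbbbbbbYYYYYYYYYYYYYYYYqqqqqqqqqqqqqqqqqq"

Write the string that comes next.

bbbbbbbbbbbbbbbbYYYYYYYYYYYYYYYYYYYqqqqqqqqqqqqqqqqqqqqqq

Term n consists of 3n-2 b's, followed by 3n+1 Y's, followed by 4n-2 q's, where the shown terms are n = 2, 3, 4, 5.
At n = 6 the blocks have lengths 16, 19, 22.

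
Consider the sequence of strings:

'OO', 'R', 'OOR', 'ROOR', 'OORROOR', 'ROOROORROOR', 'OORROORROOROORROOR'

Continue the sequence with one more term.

ROOROORROOROORROORROOROORROOR

From term 3 onward, concatenate the second-to-last term with the last: OO·R = OOR, R·OOR = ROOR, …
So term 8 is ROOROORROOR·OORROORROOROORROOR.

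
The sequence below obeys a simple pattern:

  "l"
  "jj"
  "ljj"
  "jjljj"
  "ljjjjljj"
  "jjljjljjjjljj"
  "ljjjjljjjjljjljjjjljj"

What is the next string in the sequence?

This is a Fibonacci-style word recurrence s(k) = s(k−2)·s(k−1): e.g. l·jj = ljj.
The next term joins jjljjljjjjljj and ljjjjljjjjljjljjjjljj.

jjljjljjjjljjljjjjljjjjljjljjjjljj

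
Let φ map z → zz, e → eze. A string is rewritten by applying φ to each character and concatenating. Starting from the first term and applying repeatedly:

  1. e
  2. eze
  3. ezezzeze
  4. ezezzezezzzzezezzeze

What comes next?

Replace each of the 20 characters of ezezzezezzzzezezzeze in place — eze zz eze zz zz eze zz eze zz zz zz zz eze zz eze zz zz eze zz eze — and concatenate.

ezezzezezzzzezezzezezzzzzzzzezezzezezzzzezezzeze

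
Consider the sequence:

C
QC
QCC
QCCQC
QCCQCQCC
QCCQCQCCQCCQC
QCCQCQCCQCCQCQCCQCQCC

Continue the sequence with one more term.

QCCQCQCCQCCQCQCCQCQCCQCCQCQCCQCCQC

Each term (from the third on) is the previous term followed by the one before it: term 3 = QC·C = QCC.
The next term joins QCCQCQCCQCCQCQCCQCQCC and QCCQCQCCQCCQC.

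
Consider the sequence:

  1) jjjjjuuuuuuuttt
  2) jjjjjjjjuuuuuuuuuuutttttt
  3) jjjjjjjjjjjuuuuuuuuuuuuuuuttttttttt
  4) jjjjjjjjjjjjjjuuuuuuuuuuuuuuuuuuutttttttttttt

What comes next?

jjjjjjjjjjjjjjjjjuuuuuuuuuuuuuuuuuuuuuuuttttttttttttttt

The n-th term is 3n+2 j's then 4n+3 u's then 3n t's (n = 1, 2, …).
At n = 5 the blocks have lengths 17, 23, 15.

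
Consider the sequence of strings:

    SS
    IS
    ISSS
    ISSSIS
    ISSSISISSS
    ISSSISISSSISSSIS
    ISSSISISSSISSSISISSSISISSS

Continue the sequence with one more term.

ISSSISISSSISSSISISSSISISSSISSSISISSSISSSIS

This is a Fibonacci-style word recurrence s(k) = s(k−1)·s(k−2): e.g. IS·SS = ISSS.
The next term joins ISSSISISSSISSSISISSSISISSS and ISSSISISSSISSSIS.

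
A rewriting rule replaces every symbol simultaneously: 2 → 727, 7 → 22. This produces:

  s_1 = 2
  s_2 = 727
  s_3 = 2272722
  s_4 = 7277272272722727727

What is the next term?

22727222272722727727227272272772722727222272722

Applying the rule to each of the 19 symbols of 7277272272722727727 gives the pieces 22 727 22 22 727 22 727 727 22 727 22 727 727 22 727 22 22 727 22, which concatenate to the answer.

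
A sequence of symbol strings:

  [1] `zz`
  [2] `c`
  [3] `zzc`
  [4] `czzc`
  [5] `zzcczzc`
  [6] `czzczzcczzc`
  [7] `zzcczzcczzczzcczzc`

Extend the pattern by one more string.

Each term (from the third on) is the two preceding terms concatenated in order: term 3 = zz·c = zzc.
Continuing: czzczzcczzc · zzcczzcczzczzcczzc gives term 8.

czzczzcczzczzcczzcczzczzcczzc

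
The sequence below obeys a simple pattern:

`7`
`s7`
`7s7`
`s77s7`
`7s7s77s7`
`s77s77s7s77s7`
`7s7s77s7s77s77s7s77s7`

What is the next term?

s77s77s7s77s77s7s77s7s77s77s7s77s7

This is a Fibonacci-style word recurrence s(k) = s(k−2)·s(k−1): e.g. 7·s7 = 7s7.
The next term joins s77s77s7s77s7 and 7s7s77s7s77s77s7s77s7.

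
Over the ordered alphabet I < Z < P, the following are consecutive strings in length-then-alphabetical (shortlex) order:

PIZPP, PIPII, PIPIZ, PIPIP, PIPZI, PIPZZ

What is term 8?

Continuing the enumeration 2 steps past PIPZZ: PIPZZ → PIPZP → (answer).

PIPPI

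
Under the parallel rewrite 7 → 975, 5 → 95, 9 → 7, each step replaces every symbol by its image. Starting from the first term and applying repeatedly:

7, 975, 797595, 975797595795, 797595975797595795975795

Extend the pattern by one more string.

975797595795797595975797595795975795797595975795

Applying the rule to each of the 24 symbols of 797595975797595795975795 gives the pieces 975 7 975 95 7 95 7 975 95 975 7 975 95 7 95 975 7 95 7 975 95 975 7 95, which concatenate to the answer.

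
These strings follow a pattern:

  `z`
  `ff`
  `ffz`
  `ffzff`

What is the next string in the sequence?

From term 3 onward, concatenate the last term with the second-to-last: ff·z = ffz, ffz·ff = ffzff, …
The next term joins ffzff and ffz.

ffzffffz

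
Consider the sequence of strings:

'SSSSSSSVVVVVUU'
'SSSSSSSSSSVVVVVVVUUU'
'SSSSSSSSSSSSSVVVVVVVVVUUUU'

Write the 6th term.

SSSSSSSSSSSSSSSSSSSSSSVVVVVVVVVVVVVVVUUUUUUU

The n-th term is 3n+1 S's then 2n+1 V's then n U's, where the shown terms are n = 2, 3, 4.
Setting n = 7 gives 22, 15, 7 characters in each block.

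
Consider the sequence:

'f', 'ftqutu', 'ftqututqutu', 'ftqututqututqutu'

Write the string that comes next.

Every step adds tqutu to the end: s(k+1) = s(k)·tqutu.
So the next term is ftqututqututqutu·tqutu.

ftqututqututqututqutu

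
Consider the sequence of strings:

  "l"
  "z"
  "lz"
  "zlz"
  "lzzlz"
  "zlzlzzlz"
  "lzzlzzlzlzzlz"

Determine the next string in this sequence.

zlzlzzlzlzzlzzlzlzzlz

Each term (from the third on) is the two preceding terms concatenated in order: term 3 = l·z = lz.
The next term joins zlzlzzlz and lzzlzzlzlzzlz.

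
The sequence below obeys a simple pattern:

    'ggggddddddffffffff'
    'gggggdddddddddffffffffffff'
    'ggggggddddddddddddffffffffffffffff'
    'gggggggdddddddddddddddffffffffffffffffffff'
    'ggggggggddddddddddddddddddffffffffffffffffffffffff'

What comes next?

The n-th term is n+2 g's then 3n d's then 4n f's, where the shown terms are n = 2, 3, 4, 5, 6.
For the next term, n = 7, so the run lengths are 9, 21, 28.

gggggggggdddddddddddddddddddddffffffffffffffffffffffffffff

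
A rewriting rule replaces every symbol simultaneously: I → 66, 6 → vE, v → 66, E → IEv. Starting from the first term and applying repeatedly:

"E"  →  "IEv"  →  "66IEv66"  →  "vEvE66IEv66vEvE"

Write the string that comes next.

66IEv66IEvvEvE66IEv66vEvE66IEv66IEv

Replace each of the 15 characters of vEvE66IEv66vEvE in place — 66 IEv 66 IEv vE vE 66 IEv 66 vE vE 66 IEv 66 IEv — and concatenate.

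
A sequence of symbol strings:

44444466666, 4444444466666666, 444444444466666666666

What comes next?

Reading off run lengths: 4 runs 6, 8, 10; 6 runs 5, 8, 11 — each is linear in n, where the shown terms are n = 2, 3, 4.
Setting n = 5 gives 12, 14 characters in each block.

44444444444466666666666666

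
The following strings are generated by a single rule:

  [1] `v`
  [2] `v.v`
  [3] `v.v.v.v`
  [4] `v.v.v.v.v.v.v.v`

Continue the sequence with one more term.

Each string is two copies of the previous one joined by '.'.
Doubling v.v.v.v.v.v.v.v with '.' between the halves:

v.v.v.v.v.v.v.v.v.v.v.v.v.v.v.v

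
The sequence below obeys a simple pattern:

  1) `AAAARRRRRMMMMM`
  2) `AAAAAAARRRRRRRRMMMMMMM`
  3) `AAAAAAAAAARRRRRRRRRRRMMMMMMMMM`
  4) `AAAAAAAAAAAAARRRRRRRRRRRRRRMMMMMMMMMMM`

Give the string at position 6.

AAAAAAAAAAAAAAAAAAARRRRRRRRRRRRRRRRRRRRMMMMMMMMMMMMMMM

Term n consists of 3n+1 A's, followed by 3n+2 R's, followed by 2n+3 M's (n = 1, 2, …).
For term 6, n = 6, so the run lengths are 19, 20, 15.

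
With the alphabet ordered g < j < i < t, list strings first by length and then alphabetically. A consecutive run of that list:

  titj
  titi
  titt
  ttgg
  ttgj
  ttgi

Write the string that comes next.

The successor of ttgi increments the rightmost position that isn't already t and resets every position after it to g.

ttgt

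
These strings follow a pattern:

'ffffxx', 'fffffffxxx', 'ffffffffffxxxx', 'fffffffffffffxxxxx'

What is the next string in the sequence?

ffffffffffffffffxxxxxx

Term n consists of 3n+1 f's, followed by n+1 x's (n = 1, 2, …).
At n = 5 the blocks have lengths 16, 6.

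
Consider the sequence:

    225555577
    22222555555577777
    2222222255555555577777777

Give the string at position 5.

The n-th term is 3n-1 2's then 2n+3 5's then 3n-1 7's (n = 1, 2, …).
Setting n = 5 gives 14, 13, 14 characters in each block.

22222222222222555555555555577777777777777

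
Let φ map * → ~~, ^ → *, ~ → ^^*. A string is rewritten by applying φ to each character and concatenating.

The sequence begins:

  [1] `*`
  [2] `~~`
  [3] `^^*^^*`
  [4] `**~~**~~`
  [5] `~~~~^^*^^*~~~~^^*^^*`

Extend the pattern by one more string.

Applying the rule to each of the 20 symbols of ~~~~^^*^^*~~~~^^*^^* gives the pieces ^^* ^^* ^^* ^^* * * ~~ * * ~~ ^^* ^^* ^^* ^^* * * ~~ * * ~~, which concatenate to the answer.

^^*^^*^^*^^***~~**~~^^*^^*^^*^^***~~**~~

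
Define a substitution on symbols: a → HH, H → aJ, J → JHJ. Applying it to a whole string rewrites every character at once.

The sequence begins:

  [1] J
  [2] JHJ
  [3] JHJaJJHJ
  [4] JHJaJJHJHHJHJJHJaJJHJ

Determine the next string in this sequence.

JHJaJJHJHHJHJJHJaJJHJaJaJJHJaJJHJJHJaJJHJHHJHJJHJaJJHJ

Applying the rule to each of the 21 symbols of JHJaJJHJHHJHJJHJaJJHJ gives the pieces JHJ aJ JHJ HH JHJ JHJ aJ JHJ aJ aJ JHJ aJ JHJ JHJ aJ JHJ HH JHJ JHJ aJ JHJ, which concatenate to the answer.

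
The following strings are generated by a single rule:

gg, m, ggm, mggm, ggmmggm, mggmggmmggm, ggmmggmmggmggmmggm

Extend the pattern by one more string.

mggmggmmggmggmmggmmggmggmmggm

Each term (from the third on) is the two preceding terms concatenated in order: term 3 = gg·m = ggm.
So term 8 is mggmggmmggm·ggmmggmmggmggmmggm.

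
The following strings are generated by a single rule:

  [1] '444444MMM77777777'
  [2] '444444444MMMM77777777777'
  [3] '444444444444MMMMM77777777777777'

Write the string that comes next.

Term n consists of 3n 4's, followed by n+1 M's, followed by 3n+2 7's, where the shown terms are n = 2, 3, 4.
Setting n = 5 gives 15, 6, 17 characters in each block.

444444444444444MMMMMM77777777777777777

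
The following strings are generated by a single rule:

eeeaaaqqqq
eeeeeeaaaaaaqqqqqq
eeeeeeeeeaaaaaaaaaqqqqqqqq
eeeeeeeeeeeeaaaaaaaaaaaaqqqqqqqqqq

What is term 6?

eeeeeeeeeeeeeeeeeeaaaaaaaaaaaaaaaaaaqqqqqqqqqqqqqq

Reading off run lengths: e runs 3, 6, 9, 12; a runs 3, 6, 9, 12; q runs 4, 6, 8, 10 — each is linear in n (n = 1, 2, …).
For term 6, n = 6, so the run lengths are 18, 18, 14.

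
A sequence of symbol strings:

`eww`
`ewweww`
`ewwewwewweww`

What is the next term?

Each string is two copies of the previous one concatenated.
Doubling ewwewwewweww:

ewwewwewwewwewwewwewweww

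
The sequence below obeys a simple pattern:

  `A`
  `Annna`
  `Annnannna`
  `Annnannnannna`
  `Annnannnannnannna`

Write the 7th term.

Every step adds nnna to the end: s(k+1) = s(k)·nnna.
From Annnannnannnannna, 2 further steps: Annnannnannnannna → Annnannnannnannnannna → (answer).

Annnannnannnannnannnannna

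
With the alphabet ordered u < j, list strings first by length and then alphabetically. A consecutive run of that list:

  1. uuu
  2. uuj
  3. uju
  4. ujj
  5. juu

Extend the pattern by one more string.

juj

Find the rightmost character of juu below j, bump it to the next letter, and reset everything to its right to u.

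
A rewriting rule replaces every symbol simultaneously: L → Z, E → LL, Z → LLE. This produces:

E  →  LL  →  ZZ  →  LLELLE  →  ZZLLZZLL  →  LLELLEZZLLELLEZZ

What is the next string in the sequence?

Rewriting the 16 symbols of LLELLEZZLLELLEZZ one by one yields Z Z LL Z Z LL LLE LLE Z Z LL Z Z LL LLE LLE; concatenated:

ZZLLZZLLLLELLEZZLLZZLLLLELLE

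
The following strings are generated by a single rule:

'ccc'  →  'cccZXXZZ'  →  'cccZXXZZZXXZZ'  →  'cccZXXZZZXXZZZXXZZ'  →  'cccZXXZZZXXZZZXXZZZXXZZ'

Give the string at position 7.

Every step adds ZXXZZ to the end: s(k+1) = s(k)·ZXXZZ.
From cccZXXZZZXXZZZXXZZZXXZZ, 2 further steps: cccZXXZZZXXZZZXXZZZXXZZ → cccZXXZZZXXZZZXXZZZXXZZZXXZZ → (answer).

cccZXXZZZXXZZZXXZZZXXZZZXXZZZXXZZ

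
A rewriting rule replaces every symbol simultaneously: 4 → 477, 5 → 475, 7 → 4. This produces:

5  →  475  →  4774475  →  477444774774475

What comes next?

Replace each of the 15 characters of 477444774774475 in place — 477 4 4 477 477 477 4 4 477 4 4 477 477 4 475 — and concatenate.

4774447747747744477444774774475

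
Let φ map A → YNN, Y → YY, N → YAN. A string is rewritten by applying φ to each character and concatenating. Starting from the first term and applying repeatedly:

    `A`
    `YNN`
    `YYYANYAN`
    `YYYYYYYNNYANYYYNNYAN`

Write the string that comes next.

Rewriting the 20 symbols of YYYYYYYNNYANYYYNNYAN one by one yields YY YY YY YY YY YY YY YAN YAN YY YNN YAN YY YY YY YAN YAN YY YNN YAN; concatenated:

YYYYYYYYYYYYYYYANYANYYYNNYANYYYYYYYANYANYYYNNYAN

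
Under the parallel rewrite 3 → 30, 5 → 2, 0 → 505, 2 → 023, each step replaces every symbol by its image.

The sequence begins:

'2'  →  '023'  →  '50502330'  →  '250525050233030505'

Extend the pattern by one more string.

023250520232505250502330305053050525052

Applying the rule to each of the 18 symbols of 250525050233030505 gives the pieces 023 2 505 2 023 2 505 2 505 023 30 30 505 30 505 2 505 2, which concatenate to the answer.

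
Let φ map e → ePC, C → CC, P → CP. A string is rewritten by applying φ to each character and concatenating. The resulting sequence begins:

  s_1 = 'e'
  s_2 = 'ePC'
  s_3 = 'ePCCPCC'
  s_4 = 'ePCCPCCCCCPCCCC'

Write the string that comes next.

Applying the rule to each of the 15 symbols of ePCCPCCCCCPCCCC gives the pieces ePC CP CC CC CP CC CC CC CC CC CP CC CC CC CC, which concatenate to the answer.

ePCCPCCCCCPCCCCCCCCCCCPCCCCCCCC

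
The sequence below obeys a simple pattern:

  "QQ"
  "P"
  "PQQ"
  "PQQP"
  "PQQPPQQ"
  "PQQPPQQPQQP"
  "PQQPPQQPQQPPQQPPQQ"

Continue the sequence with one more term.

Each term (from the third on) is the previous term followed by the one before it: term 3 = P·QQ = PQQ.
Continuing: PQQPPQQPQQPPQQPPQQ · PQQPPQQPQQP gives term 8.

PQQPPQQPQQPPQQPPQQPQQPPQQPQQP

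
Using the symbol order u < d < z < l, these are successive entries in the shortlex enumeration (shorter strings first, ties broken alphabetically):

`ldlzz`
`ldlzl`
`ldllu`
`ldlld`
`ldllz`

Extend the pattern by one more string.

The successor of ldllz increments the rightmost position that isn't already l and resets every position after it to u.

ldlll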